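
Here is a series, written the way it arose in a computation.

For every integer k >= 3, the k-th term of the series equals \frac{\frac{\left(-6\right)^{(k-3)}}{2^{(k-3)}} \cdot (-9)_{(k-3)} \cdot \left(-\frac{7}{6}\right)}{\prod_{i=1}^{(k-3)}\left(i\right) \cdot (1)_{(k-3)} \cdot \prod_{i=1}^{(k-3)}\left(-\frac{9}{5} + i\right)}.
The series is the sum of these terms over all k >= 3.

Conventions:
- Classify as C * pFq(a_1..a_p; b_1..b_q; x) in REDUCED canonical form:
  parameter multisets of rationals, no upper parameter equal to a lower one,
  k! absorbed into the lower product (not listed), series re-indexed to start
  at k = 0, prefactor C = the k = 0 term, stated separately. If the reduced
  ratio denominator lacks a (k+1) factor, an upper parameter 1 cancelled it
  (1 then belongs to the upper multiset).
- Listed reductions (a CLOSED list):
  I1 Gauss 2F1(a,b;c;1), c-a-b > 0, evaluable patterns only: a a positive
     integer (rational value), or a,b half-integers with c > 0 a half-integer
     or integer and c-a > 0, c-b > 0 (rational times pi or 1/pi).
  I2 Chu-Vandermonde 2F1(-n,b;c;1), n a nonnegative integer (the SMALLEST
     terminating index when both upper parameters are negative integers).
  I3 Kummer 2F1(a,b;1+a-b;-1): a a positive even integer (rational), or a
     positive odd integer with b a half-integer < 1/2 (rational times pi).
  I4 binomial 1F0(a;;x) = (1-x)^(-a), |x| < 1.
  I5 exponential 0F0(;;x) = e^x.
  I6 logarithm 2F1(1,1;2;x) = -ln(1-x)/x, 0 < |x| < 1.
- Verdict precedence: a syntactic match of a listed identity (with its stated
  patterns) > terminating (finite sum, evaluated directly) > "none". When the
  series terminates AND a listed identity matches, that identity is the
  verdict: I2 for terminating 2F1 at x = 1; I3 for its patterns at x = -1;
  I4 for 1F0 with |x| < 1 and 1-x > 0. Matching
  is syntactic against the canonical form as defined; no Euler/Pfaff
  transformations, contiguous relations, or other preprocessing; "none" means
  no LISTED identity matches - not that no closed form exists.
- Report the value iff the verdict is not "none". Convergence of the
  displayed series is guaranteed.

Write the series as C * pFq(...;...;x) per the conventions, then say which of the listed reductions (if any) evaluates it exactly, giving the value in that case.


Key step: with t_0 = -\frac{7}{6}, the two k-th powers (prefactor -7/6) combine into one argument.
Step ratio: r(k) = -3 * (k-9) / [(k-\frac{4}{5}) (k+1) (k+1)] - rational in k. x = -3; t_0 = -\frac{7}{6}; negate the roots.

This is -\frac{7}{6} * 1F2(-9; -\frac{4}{5}, 1; -3) in reduced canonical form. Verdict: terminating - upper -9 stops the sum at k = 9; the 10 terms are added exactly. Hence: \frac{120291133949111}{24403771392}.


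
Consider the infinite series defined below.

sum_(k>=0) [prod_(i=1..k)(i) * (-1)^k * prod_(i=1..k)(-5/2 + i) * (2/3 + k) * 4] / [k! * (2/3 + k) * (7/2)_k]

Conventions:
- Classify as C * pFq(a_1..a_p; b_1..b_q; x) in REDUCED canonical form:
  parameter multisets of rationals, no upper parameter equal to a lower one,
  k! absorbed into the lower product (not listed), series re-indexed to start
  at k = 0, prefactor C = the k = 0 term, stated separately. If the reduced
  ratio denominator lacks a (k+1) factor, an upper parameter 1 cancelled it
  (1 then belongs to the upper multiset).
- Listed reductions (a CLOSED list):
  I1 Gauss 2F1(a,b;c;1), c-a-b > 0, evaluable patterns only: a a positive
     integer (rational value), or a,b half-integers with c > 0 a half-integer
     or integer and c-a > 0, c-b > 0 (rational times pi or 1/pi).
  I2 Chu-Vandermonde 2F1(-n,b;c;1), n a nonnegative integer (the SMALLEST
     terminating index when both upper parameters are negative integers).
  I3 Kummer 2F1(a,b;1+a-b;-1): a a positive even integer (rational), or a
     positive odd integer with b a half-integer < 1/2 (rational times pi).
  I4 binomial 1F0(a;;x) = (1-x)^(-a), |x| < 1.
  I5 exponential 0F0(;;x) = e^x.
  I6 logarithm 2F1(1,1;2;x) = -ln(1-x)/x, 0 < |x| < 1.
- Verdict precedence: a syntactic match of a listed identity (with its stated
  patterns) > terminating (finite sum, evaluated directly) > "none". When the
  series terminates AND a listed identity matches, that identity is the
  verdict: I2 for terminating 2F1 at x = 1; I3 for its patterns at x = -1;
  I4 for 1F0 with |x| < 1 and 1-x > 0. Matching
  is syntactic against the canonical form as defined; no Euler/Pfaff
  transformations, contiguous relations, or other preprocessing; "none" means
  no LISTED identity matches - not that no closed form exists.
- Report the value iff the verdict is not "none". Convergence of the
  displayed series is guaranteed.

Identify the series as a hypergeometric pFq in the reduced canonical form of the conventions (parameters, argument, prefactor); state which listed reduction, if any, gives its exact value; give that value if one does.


The tell: t_0 being 4, the running product (prefactor 4) telescopes to a rising factorial.
Term ratio: r(k) = (-1) * (k-3/2) (k+1) / [(k+7/2) (k+1)] - rational; roots negated = parameters, x = (-1), C = 4.

x = -1 here; the reduced form reads 2F1, upper {-3/2, 1}, lower {7/2}, C = 4. Verdict: Kummer (I3) matches (x = -1; c = 7/2 equals 1+a-b for upper {-3/2, 1}: listed pattern). Its exact value is (15/8) * pi.


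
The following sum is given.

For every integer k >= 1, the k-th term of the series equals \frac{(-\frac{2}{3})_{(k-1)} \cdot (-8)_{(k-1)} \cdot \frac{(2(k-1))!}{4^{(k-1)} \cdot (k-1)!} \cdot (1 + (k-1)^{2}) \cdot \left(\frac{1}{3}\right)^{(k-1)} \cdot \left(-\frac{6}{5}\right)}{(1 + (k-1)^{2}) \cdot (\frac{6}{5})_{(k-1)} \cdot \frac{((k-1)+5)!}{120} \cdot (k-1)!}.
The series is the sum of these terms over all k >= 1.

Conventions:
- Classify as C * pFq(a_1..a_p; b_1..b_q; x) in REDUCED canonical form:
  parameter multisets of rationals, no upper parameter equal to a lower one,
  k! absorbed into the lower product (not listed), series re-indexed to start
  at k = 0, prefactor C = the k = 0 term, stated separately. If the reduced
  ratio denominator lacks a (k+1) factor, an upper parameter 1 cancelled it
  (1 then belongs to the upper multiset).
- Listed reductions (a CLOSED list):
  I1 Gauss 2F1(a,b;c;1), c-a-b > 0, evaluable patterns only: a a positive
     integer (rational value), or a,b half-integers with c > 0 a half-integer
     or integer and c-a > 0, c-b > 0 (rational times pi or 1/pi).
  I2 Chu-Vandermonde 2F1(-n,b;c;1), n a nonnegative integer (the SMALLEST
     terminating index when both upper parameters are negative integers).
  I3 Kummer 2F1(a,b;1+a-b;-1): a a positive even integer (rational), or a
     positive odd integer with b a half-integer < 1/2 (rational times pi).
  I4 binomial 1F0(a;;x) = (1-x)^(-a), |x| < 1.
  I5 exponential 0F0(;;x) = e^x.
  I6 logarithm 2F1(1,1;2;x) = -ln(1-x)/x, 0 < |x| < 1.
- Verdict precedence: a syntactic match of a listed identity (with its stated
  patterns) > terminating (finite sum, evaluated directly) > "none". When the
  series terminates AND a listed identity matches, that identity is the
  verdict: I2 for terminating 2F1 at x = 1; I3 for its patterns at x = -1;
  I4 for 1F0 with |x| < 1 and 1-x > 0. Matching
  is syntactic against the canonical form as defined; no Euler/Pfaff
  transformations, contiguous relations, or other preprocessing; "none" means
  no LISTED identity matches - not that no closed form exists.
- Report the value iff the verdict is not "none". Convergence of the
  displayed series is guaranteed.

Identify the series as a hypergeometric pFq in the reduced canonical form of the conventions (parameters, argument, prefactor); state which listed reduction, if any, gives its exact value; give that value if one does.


Prefactor -\frac{6}{5}, argument \frac{1}{3}: 3F2 with upper {-8, -\frac{2}{3}, \frac{1}{2}} over lower {\frac{6}{5}, 6}. Verdict: terminating. (-8)_k vanishes past k = 8, leaving a 9-term sum, computed directly. Value: -\frac{2112774661580226979}{1573195466280222720}.

Structural cue: from the first term -\frac{6}{5}: k^2 + 1 divides numerator and denominator alike; prefactor -6/5 after cancelling.
Term ratio: r(k) = \frac{1}{3} * (k-8) (k-\frac{2}{3}) (k+\frac{1}{2}) / [(k+\frac{6}{5}) (k+6) (k+1)] - rational in k, leading ratio \frac{1}{3}; with t_0 = -\frac{6}{5}, classification follows.


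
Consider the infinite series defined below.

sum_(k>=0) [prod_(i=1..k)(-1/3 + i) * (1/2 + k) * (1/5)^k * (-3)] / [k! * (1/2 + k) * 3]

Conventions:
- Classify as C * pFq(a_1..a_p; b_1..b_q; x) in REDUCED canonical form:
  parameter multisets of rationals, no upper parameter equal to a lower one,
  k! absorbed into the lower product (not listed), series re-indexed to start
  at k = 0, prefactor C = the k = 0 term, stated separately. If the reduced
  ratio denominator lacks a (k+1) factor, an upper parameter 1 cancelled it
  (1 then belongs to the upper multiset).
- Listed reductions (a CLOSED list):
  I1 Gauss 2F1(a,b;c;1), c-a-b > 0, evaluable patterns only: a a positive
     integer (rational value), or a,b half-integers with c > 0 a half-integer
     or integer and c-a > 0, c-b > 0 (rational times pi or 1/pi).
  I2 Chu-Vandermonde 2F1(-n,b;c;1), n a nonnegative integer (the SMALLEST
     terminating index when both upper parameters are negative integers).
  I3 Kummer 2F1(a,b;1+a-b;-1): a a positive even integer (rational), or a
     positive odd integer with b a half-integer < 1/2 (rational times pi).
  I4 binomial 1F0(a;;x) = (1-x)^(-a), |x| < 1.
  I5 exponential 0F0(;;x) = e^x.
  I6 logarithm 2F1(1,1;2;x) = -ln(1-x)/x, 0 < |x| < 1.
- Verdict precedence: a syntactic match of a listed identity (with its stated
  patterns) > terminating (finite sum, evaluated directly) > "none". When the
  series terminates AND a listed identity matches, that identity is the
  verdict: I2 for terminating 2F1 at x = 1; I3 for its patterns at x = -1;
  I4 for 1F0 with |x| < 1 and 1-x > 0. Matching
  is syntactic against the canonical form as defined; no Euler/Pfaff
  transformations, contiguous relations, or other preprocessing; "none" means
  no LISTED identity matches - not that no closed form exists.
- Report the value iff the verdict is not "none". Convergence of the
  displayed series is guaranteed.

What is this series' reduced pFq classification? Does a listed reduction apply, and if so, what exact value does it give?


The series (x = 1/5) is 1F0: upper {2/3}, lower {-}, prefactor -1. Verdict (x = 1/5): the I4 binomial reduction applies (the 1F0 binomial series: exponent -2/3, x = 1/5). Hence: (-1) * (4/5)^(-2/3).

Key step: from the first term -1: striking the common factor k + 1/2 reduces the term (C = -1).
Ratio: r(k) = (1/5) * (k+2/3) / [(k+1)] - poly over poly, x = (1/5) from leading terms; C = -1 at k = 0.


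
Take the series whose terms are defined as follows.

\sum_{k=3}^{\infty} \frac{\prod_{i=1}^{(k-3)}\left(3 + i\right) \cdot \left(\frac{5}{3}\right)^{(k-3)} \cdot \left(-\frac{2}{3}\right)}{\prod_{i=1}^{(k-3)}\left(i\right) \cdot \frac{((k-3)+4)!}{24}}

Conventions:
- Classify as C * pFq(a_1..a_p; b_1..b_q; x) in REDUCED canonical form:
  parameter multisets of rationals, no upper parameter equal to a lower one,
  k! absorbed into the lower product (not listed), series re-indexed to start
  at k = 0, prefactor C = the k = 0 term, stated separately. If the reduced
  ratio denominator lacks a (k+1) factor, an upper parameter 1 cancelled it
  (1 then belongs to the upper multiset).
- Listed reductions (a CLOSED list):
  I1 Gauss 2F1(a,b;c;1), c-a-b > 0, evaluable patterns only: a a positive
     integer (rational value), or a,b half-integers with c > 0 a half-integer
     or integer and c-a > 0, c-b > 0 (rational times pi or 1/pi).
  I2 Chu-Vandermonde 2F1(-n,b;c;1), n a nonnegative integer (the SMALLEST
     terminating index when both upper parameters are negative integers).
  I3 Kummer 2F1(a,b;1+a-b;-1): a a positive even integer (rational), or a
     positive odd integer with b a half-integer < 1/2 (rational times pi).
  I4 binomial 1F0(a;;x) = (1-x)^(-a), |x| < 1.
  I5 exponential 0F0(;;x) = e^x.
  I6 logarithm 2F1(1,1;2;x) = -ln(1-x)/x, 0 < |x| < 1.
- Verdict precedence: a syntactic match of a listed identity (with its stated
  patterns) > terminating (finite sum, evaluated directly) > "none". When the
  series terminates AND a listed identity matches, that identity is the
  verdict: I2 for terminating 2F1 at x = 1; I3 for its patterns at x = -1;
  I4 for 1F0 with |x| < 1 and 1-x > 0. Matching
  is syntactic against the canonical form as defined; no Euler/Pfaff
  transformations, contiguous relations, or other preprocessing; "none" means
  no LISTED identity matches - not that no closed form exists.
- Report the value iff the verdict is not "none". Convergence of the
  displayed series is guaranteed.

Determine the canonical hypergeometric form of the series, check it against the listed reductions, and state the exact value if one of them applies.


With C = -\frac{2}{3}: the canonical form is 1F1(4; 5; \frac{5}{3}). Verdict: no listed reduction: x = \frac{5}{3} and upper {4} fail every I1-I6 pattern.

Key step: x = \frac{5}{3} and the denominator's factorial ratio (C = -2/3) is a lower Pochhammer.
Step ratio: r(k) = \frac{5}{3} * (k+4) / [(k+5) (k+1)] - rational in k. x = \frac{5}{3}; t_0 = -\frac{2}{3}; negate the roots.


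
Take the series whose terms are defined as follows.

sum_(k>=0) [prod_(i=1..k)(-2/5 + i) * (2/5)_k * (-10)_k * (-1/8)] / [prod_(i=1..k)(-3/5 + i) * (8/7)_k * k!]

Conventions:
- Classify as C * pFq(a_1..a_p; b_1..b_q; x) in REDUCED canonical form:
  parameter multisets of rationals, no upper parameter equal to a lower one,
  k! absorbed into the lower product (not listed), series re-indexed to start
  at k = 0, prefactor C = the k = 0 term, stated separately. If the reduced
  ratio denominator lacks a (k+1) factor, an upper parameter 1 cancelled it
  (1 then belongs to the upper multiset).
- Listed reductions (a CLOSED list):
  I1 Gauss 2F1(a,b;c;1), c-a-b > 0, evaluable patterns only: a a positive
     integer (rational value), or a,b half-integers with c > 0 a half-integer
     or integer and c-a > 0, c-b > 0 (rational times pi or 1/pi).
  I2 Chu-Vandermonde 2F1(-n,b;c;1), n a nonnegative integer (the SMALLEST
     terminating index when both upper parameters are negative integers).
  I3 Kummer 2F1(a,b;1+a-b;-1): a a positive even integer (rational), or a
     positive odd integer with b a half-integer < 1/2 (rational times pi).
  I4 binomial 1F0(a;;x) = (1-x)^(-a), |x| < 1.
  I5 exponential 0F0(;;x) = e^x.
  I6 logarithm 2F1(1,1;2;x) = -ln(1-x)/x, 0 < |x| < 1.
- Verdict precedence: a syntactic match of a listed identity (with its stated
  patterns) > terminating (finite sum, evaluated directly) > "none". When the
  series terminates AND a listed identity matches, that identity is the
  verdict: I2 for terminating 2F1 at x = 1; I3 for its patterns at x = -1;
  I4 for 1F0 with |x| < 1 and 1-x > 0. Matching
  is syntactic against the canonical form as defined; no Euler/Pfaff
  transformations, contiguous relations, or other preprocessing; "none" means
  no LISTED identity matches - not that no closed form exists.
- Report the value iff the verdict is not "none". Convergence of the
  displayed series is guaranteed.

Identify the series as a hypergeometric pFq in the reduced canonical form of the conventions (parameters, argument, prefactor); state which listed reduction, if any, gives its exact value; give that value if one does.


With C = -1/8: the canonical form is 2F1(-10, 3/5; 8/7; 1). Verdict: Vandermonde's identity (I2) fires (terminating 2F1 at x = 1 with n = 10, b = 3/5, c = 8/7). Sum: -486568176439449/27667812500000000.

First insight: with t_0 = -1/8, the lower running product (prefactor -1/8) is a rising factorial.
Step ratio: r(k) = 1 * (k-10) (k+3/5) / [(k+8/7) (k+1)] - rational in k. x = 1; t_0 = -1/8; negate the roots.


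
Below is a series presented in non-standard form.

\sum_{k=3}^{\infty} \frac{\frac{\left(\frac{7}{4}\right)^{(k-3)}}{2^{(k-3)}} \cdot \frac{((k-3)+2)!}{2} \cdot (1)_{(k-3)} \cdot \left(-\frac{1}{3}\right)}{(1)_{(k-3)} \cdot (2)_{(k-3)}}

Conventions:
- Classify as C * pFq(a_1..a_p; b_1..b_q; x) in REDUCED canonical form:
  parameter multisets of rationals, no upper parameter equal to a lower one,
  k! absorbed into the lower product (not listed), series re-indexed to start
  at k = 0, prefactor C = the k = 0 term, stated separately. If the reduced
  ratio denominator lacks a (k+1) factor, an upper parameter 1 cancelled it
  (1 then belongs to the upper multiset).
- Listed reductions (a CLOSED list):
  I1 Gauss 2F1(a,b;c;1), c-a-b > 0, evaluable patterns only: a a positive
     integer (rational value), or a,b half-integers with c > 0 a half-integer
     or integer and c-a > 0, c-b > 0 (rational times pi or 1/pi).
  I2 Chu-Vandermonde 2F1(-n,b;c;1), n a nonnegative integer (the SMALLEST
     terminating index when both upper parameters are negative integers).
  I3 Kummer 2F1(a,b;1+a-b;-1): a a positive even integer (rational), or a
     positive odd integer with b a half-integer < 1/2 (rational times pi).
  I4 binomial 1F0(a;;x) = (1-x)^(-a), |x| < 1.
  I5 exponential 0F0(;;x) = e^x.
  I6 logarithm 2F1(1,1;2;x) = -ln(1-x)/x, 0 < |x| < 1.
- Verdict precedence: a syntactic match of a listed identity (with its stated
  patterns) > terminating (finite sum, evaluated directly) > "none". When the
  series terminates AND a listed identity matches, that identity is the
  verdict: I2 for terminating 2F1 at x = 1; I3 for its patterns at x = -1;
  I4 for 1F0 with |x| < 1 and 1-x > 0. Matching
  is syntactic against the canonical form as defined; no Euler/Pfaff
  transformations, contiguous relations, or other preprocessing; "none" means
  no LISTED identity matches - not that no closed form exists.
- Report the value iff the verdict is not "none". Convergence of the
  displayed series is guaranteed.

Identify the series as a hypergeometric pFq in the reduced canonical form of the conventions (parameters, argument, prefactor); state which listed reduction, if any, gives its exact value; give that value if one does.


Prefactor -\frac{1}{3}, argument \frac{7}{8}: 2F1 with upper {1, 3} over lower {2}. Verdict: none (x = \frac{7}{8}): each listed identity misses the multisets {1, 3} ; {2}.

Structural cue: with t_0 = -\frac{1}{3}, the two k-th powers (C = -1/3, x = 7/8) combine into one argument.
Ratio: r(k) = \frac{7}{8} * (k+1) (k+3) / [(k+2) (k+1)] ; factor over Q: parameters, x = \frac{7}{8}, and C = -\frac{1}{3}.


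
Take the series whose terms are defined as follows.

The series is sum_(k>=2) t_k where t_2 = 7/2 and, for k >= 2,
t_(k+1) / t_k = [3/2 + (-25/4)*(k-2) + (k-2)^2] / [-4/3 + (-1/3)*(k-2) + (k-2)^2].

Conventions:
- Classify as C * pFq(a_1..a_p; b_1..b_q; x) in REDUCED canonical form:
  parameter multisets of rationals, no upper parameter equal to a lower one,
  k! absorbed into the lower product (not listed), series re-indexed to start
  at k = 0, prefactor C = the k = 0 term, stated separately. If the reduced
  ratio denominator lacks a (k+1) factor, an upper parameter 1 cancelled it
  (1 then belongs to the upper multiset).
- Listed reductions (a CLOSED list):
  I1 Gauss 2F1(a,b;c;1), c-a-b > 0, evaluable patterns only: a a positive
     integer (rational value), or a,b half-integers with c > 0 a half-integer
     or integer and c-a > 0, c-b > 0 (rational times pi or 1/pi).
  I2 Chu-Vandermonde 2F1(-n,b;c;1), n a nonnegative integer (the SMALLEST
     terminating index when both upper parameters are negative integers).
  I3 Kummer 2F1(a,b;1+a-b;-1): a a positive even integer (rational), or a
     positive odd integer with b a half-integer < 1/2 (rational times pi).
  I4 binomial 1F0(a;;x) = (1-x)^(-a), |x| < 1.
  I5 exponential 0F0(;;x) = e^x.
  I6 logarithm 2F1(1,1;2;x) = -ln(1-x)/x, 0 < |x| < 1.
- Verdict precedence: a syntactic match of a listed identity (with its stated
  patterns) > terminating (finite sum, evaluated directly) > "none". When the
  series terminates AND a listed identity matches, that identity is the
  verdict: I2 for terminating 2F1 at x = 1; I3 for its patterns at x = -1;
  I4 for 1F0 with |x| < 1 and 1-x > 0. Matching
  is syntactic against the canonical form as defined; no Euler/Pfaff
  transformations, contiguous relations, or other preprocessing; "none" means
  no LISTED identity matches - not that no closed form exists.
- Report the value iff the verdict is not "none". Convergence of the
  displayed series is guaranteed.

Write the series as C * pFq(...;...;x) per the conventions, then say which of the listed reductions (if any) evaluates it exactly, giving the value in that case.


x = 1 here; the reduced form reads 2F1, upper {-6, -1/4}, lower {-4/3}, C = 7/2. Verdict (x = 1): Chu-Vandermonde (I2) applies (terminating 2F1 at x = 1 with n = 6, b = -1/4, c = -4/3). Sum: 688597/524288.

Structural cue: with t_0 = 7/2, the expanded ratio factors over Q; prefactor 7/2, roots give parameters.
Adjacent-term ratio: r(k) = 1 * (k-6) (k-1/4) / [(k-4/3) (k+1)] - rational in k. x = 1; t_0 = 7/2; negate the roots.


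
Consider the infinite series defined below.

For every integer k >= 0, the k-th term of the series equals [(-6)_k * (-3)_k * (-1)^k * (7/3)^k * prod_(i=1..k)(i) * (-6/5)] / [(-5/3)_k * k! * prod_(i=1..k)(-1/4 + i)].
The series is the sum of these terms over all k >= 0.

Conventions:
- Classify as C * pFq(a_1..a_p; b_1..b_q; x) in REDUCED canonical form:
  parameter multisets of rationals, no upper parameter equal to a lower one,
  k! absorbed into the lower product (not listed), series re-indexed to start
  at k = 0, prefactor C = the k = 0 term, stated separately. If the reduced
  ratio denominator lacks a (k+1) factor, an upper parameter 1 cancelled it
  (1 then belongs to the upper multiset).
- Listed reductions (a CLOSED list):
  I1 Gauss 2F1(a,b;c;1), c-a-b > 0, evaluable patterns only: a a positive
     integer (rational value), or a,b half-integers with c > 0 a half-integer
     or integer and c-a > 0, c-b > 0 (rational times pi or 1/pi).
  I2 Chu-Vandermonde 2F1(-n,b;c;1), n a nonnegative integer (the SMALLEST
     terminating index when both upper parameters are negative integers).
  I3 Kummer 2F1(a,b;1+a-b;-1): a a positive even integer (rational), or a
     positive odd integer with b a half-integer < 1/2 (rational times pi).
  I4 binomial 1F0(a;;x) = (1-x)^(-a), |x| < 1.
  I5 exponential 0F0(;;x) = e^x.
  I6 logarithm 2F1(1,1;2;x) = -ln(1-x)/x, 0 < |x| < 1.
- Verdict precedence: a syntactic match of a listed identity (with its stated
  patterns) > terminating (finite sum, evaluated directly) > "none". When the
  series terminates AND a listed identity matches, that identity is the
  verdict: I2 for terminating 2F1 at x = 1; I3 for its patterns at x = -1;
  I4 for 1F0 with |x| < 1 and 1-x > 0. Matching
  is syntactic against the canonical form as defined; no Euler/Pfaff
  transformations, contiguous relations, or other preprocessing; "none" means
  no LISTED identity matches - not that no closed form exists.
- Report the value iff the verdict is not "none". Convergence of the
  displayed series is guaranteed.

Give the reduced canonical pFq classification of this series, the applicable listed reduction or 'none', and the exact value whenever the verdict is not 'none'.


This is -6/5 * 3F2(-6, -3, 1; -5/3, 3/4; -7/3) in reduced canonical form. Verdict: terminating. (-3)_k vanishes past k = 3, leaving a 4-term sum, computed directly. Hence: 2024742/275.

The tell: t_0 being -6/5, the lower running product (C = -6/5) is a rising factorial.
Adjacent-term ratio: r(k) = (-7/3) * (k-6) (k-3) (k+1) / [(k-5/3) (k+3/4) (k+1)] - poly over poly, x = (-7/3) from leading terms; C = -6/5 at k = 0.


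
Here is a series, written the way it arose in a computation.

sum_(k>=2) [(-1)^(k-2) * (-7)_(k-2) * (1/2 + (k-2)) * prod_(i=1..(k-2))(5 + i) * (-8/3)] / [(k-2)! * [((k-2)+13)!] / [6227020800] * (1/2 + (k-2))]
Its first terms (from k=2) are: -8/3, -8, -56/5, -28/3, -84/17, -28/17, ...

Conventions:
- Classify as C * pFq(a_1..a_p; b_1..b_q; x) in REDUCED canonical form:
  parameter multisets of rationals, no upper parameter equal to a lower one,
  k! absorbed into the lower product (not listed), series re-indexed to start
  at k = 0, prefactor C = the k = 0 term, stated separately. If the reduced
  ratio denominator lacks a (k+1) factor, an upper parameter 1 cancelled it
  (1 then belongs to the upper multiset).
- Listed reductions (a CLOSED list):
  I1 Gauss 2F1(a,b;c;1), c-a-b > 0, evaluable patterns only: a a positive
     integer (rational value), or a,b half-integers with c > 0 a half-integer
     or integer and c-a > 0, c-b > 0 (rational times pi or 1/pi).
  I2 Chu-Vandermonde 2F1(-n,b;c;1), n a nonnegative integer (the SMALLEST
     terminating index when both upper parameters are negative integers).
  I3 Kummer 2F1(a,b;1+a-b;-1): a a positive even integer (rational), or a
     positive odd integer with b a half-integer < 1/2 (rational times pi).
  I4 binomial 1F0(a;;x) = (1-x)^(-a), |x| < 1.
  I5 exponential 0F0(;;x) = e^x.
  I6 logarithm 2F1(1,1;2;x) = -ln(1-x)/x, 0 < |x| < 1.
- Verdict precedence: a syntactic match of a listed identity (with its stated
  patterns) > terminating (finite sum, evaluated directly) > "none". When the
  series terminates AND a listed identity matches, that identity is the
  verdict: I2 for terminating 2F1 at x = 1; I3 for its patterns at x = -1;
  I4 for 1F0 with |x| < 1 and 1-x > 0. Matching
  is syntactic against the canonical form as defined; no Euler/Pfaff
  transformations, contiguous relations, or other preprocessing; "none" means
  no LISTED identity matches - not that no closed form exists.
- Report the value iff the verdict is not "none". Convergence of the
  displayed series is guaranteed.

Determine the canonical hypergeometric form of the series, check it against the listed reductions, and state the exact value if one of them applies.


With C = -8/3: the canonical form is 2F1(-7, 6; 14; -1). Verdict: the Kummer evaluation I3 matches (x = -1; c = 14 equals 1+a-b for upper {-7, 6}: listed pattern). Hence: -572/15.

The tell: x = (-1) and the running product (C = -8/3, x = -1) telescopes to a rising factorial.
Ratio: r(k) = (-1) * (k-7) (k+6) / [(k+14) (k+1)] - rational in k, leading ratio (-1); with t_0 = -8/3, classification follows.


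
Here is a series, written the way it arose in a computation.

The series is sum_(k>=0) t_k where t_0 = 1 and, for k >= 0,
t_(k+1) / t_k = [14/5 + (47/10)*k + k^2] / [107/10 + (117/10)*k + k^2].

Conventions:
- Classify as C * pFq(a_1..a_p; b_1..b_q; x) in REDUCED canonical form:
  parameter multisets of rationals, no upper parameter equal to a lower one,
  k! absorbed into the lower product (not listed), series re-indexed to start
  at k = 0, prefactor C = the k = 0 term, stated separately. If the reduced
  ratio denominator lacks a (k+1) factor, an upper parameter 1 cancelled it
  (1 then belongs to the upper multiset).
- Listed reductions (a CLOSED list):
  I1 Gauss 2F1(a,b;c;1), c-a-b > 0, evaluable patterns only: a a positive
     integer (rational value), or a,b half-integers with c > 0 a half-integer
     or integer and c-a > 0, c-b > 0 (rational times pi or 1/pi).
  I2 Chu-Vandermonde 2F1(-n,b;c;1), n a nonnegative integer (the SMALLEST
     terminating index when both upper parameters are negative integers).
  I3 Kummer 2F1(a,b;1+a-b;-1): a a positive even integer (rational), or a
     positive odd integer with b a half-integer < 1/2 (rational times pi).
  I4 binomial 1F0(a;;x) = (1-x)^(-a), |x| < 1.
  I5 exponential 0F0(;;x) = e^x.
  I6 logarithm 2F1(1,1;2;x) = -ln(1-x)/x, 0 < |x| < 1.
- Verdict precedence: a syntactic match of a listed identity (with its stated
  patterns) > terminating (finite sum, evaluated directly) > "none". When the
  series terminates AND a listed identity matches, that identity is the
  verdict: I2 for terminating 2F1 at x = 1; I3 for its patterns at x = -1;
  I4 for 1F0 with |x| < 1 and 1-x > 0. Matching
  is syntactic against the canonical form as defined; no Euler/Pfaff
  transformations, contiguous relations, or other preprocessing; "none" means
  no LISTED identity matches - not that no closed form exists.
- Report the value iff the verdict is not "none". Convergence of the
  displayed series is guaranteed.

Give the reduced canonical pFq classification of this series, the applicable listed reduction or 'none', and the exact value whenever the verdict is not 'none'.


Classification (C = 1): 2F1 with upper {7/10, 4}, lower {107/10}, argument x = 1. Verdict at x = 1: Gauss's theorem (I1) matches (x = 1: the Gamma ratio telescopes since c-a-b = 6 > 0 and a = 4 in Z>0). Exact value: 2073181/1440000.

Key step: from the first term 1: roots of the ratio polynomials (prefactor 1) are the negated parameters.
Consecutive-term ratio: r(k) = 1 * (k+7/10) (k+4) / [(k+107/10) (k+1)] - rational; roots negated = parameters, x = 1, C = 1.


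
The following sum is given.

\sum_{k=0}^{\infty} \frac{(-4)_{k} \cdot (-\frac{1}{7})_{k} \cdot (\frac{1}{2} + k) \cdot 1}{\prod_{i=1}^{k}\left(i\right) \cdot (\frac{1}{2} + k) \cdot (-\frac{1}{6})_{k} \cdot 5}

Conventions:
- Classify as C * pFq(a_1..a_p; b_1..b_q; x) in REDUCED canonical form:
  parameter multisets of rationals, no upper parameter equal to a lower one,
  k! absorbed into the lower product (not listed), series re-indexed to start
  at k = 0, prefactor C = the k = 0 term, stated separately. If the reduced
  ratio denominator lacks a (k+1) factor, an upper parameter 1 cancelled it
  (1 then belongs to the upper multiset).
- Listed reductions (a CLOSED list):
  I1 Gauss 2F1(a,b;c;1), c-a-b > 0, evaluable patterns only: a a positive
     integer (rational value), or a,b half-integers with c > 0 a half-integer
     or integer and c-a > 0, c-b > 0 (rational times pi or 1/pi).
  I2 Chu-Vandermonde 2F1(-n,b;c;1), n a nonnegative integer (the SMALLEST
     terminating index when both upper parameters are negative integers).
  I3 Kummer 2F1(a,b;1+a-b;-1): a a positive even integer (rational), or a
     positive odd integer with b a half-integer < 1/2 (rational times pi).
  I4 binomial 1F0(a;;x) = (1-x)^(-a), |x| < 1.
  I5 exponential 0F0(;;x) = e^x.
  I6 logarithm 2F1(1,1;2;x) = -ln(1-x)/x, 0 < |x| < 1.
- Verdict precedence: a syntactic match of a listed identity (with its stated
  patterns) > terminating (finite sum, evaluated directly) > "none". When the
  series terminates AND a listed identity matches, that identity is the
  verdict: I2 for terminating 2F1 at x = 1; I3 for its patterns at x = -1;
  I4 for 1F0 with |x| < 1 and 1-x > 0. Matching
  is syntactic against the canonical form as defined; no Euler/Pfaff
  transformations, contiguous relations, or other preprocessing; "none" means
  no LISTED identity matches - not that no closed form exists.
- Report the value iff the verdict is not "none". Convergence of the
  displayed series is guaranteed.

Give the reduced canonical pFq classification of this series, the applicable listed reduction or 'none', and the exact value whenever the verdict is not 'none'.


Canonical form: C = \frac{1}{5} times 2F1 with upper {-4, -\frac{1}{7}}, lower {-\frac{1}{6}}, x = 1. Verdict at x = 1: Chu-Vandermonde (I2) matches (terminating 2F1 at x = 1 with n = 4, b = -1/7, c = -\frac{1}{6}). Sum: \frac{17015}{448987}.

First insight: x = 1 and k + 1/2 divides numerator and denominator alike; C = 1/5 after cancelling.
Term ratio: r(k) = 1 * (k-4) (k-\frac{1}{7}) / [(k-\frac{1}{6}) (k+1)] ; factor over Q: parameters, x = 1, and C = \frac{1}{5}.


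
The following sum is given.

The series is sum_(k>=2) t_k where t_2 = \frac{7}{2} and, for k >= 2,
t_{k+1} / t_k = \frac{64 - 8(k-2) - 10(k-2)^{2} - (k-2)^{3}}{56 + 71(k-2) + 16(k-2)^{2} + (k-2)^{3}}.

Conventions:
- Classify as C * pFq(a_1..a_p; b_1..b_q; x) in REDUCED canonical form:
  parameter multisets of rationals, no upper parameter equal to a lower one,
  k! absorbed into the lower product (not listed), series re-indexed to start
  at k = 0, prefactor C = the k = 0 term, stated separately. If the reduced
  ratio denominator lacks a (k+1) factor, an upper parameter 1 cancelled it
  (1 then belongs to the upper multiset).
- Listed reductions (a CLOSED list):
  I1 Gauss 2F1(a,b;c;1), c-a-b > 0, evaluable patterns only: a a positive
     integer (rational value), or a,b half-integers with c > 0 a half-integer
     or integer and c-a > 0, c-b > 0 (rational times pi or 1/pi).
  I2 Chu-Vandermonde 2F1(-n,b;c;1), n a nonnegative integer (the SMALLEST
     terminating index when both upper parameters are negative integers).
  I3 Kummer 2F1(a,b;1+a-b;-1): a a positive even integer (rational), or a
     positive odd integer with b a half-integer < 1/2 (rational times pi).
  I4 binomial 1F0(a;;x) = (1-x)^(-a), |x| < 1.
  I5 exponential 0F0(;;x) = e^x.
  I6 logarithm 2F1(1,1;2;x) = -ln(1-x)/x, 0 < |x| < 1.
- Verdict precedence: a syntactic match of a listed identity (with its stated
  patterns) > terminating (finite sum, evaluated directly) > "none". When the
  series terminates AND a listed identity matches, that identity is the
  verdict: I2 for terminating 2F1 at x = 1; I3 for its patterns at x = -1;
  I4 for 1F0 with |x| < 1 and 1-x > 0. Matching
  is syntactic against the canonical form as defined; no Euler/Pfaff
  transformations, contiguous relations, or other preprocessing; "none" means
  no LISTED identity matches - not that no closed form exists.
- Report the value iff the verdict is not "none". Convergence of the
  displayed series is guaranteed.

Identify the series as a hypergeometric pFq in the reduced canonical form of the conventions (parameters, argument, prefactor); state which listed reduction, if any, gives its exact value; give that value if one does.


x = -1 here; the reduced form reads 2F1, upper {-2, 4}, lower {7}, C = \frac{7}{2}. Verdict at x = -1: Kummer (I3) matches (x = -1; c = 7 equals 1+a-b for upper {-2, 4}: listed pattern). Hence: \frac{35}{4}.

Key step: t_0 = \frac{7}{2} here, and roots of the ratio polynomials (C = 7/2, x = -1) are the negated parameters.
Ratio: r(k) = -1 * (k-2) (k+4) / [(k+7) (k+1)] - rational in k. x = -1; t_0 = \frac{7}{2}; negate the roots.


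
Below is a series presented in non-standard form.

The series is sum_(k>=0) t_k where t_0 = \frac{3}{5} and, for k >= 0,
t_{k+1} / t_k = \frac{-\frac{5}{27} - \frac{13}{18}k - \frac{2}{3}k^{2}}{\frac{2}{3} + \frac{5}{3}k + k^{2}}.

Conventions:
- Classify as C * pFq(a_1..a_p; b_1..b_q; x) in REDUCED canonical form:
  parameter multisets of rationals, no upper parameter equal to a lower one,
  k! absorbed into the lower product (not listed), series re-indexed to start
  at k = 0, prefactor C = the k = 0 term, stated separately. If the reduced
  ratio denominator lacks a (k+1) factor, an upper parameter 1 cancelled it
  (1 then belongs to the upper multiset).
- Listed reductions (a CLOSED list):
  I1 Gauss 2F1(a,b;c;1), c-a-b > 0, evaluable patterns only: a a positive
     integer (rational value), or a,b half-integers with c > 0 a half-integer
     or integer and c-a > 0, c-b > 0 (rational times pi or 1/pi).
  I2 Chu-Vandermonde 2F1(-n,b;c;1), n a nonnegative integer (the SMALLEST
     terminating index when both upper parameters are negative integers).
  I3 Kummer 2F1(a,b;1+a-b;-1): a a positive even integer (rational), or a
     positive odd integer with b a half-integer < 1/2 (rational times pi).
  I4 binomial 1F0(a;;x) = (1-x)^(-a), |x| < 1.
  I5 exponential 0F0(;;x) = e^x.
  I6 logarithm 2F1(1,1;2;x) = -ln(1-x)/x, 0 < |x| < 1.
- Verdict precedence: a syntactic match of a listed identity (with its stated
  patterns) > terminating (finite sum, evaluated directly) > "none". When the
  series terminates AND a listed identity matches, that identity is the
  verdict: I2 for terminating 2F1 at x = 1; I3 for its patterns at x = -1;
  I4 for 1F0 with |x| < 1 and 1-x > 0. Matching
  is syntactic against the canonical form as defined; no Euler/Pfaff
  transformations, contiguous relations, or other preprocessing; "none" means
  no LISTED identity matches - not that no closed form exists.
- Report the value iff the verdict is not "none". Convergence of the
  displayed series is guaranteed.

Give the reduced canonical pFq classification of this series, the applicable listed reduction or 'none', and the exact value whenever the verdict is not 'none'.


This is \frac{3}{5} * 1F0(\frac{5}{12}; -; -\frac{2}{3}) in reduced canonical form. Verdict: the I4 binomial reduction applies (the 1F0 binomial series: exponent -5/12, x = -\frac{2}{3}). Hence: \frac{3}{5} \cdot \left(\frac{5}{3}\right)^{-\frac{5}{12}}.

First insight: x = -\frac{2}{3} and the expanded ratio factors over Q; C = 3/5, roots give parameters.
Step ratio: r(k) = -\frac{2}{3} * (k+\frac{5}{12}) / [(k+1)] - rational in k, leading ratio -\frac{2}{3}; with t_0 = \frac{3}{5}, classification follows.


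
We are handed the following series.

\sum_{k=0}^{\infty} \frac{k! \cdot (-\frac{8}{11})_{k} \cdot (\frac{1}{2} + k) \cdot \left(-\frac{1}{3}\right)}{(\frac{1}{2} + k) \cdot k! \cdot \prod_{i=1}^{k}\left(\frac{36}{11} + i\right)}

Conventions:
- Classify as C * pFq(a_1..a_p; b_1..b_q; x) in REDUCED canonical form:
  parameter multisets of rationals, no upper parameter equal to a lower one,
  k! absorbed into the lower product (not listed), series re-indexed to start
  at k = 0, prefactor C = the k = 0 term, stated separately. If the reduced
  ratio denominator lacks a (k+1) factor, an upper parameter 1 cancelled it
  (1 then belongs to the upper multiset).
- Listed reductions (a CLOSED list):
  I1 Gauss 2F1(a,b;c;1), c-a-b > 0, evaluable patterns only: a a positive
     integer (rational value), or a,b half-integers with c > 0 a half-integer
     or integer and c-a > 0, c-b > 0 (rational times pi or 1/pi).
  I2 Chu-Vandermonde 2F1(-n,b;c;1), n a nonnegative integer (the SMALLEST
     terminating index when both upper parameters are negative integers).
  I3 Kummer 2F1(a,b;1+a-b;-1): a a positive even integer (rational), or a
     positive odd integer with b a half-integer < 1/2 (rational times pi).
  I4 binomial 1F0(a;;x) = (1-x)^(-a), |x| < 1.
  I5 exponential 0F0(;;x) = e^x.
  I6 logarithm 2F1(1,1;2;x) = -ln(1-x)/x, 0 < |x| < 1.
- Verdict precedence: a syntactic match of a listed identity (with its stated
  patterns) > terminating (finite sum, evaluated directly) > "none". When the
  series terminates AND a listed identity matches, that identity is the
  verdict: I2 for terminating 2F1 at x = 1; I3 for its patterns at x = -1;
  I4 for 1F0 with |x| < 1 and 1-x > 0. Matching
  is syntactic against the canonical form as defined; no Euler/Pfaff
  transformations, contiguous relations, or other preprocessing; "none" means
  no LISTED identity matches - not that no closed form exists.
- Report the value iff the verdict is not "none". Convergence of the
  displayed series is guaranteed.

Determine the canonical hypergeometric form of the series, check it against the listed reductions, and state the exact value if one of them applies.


The series (x = 1) is 2F1: upper {-\frac{8}{11}, 1}, lower {\frac{47}{11}}, prefactor -\frac{1}{3}. Verdict: this is Gauss's theorem (I1) (x = 1: the Gamma ratio telescopes since c-a-b = 4 > 0 and a = 1 in Z>0). Hence: -\frac{3}{11}.

Key observation: with t_0 = -\frac{1}{3}, the lower running product (C = -1/3) is a rising factorial.
Step ratio: r(k) = 1 * (k-\frac{8}{11}) (k+1) / [(k+\frac{47}{11}) (k+1)] ; factor over Q: parameters, x = 1, and C = -\frac{1}{3}.


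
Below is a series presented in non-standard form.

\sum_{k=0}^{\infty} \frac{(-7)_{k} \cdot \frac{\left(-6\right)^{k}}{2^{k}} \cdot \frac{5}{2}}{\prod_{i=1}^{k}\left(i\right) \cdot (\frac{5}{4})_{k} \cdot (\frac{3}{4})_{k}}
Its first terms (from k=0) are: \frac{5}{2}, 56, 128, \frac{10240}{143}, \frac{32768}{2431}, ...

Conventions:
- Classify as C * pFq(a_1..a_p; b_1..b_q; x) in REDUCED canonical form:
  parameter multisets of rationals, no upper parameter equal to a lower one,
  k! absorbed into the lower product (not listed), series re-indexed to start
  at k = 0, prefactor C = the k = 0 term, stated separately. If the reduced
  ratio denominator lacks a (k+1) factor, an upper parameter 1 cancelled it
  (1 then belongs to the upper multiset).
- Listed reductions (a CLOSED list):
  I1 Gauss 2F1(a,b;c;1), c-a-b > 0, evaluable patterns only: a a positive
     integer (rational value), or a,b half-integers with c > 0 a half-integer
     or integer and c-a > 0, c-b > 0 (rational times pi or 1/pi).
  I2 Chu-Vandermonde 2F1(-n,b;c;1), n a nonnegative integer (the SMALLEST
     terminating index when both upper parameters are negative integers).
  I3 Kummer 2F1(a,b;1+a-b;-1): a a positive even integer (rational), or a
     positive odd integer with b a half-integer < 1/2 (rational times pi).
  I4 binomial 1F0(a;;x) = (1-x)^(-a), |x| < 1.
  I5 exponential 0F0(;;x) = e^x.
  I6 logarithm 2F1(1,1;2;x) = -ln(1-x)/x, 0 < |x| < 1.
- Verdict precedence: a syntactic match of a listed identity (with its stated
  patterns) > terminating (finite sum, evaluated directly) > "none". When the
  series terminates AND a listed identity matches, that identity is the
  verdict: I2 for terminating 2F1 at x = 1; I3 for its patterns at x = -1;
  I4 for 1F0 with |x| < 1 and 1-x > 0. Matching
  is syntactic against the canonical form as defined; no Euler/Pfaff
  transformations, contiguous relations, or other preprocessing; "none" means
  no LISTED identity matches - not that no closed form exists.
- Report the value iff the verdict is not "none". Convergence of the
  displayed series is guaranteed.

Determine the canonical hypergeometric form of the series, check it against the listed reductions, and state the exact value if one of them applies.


This is \frac{5}{2} * 1F2(-7; \frac{3}{4}, \frac{5}{4}; -3) in reduced canonical form. Verdict: terminating - upper parameter -7 makes this a finite sum (last index 7), evaluated exactly. Value: \frac{308622976377613}{1132196315250}.

Key observation: t_0 being \frac{5}{2}, the two k-th powers (prefactor 5/2) combine into one argument.
Consecutive-term ratio: r(k) = -3 * (k-7) / [(k+\frac{3}{4}) (k+\frac{5}{4}) (k+1)] - rational in k. x = -3; t_0 = \frac{5}{2}; negate the roots.
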